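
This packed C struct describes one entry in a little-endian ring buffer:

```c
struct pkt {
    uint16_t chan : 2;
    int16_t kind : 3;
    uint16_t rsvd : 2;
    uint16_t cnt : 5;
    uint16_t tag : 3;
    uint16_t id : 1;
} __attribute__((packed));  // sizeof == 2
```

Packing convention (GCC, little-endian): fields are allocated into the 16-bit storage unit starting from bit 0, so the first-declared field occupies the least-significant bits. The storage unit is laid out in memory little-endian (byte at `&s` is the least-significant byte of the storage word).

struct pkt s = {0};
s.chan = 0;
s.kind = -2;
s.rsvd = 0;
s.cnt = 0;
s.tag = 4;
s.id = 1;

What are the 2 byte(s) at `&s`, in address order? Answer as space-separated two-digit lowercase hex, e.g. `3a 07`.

18 c0

chan (2b) val=0 bits=0x0 at bit 0: 0x0000
kind (3b) val=-2 bits=0x6 at bit 2: 0x0018
rsvd (2b) val=0 bits=0x0 at bit 5: 0x0018
cnt (5b) val=0 bits=0x0 at bit 7: 0x0018
tag (3b) val=4 bits=0x4 at bit 12: 0x4018
id (1b) val=1 bits=0x1 at bit 15: 0xc018
word = 0xc018 → little-endian bytes:
  [0]=0x18  [1]=0xc0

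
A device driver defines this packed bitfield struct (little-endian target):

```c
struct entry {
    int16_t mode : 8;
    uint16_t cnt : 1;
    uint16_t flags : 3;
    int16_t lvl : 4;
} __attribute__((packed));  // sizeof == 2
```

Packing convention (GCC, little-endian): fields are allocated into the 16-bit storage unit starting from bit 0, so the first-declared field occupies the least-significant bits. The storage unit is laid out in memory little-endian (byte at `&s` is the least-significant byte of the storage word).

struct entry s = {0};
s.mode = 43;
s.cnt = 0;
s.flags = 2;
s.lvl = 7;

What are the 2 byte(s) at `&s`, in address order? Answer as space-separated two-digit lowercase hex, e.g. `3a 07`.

mode:8 = 43 → 0x2b << 0 → word 0x002b
cnt:1 = 0 → 0x0 << 8 → word 0x002b
flags:3 = 2 → 0x2 << 9 → word 0x042b
lvl:4 = 7 → 0x7 << 12 → word 0x742b
word = 0x742b → little-endian bytes:
  [0]=0x2b  [1]=0x74

2b 74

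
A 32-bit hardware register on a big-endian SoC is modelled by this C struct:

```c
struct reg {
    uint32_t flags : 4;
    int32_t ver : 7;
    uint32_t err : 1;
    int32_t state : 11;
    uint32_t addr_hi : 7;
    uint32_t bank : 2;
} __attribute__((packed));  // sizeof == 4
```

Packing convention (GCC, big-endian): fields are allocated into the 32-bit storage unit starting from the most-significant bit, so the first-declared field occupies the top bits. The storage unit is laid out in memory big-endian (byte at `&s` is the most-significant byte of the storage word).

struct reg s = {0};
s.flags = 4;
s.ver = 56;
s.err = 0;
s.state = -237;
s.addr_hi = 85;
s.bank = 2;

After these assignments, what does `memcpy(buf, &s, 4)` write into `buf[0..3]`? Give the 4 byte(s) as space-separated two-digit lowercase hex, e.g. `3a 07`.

flags:4 = 4 → 0x4 << 28 → word 0x40000000
ver:7 = 56 → 0x38 << 21 → word 0x47000000
err:1 = 0 → 0x0 << 20 → word 0x47000000
state:11 = -237 → 0x713 << 9 → word 0x470e2600
addr_hi:7 = 85 → 0x55 << 2 → word 0x470e2754
bank:2 = 2 → 0x2 << 0 → word 0x470e2756
word = 0x470e2756 → big-endian bytes:
  [0]=0x47  [1]=0x0e  [2]=0x27  [3]=0x56

47 0e 27 56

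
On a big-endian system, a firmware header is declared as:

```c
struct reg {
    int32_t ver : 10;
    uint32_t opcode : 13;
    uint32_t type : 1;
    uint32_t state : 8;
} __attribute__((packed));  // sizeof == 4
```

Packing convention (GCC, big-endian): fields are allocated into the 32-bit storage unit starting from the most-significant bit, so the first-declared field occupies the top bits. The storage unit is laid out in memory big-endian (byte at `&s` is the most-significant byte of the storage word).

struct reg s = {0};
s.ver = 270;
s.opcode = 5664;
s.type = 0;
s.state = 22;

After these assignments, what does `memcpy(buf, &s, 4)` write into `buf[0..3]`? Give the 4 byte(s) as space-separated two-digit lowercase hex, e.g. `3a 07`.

43 ac 40 16

ver (10b) val=270 bits=0x10e at bit 22: 0x43800000
opcode (13b) val=5664 bits=0x1620 at bit 9: 0x43ac4000
type (1b) val=0 bits=0x0 at bit 8: 0x43ac4000
state (8b) val=22 bits=0x16 at bit 0: 0x43ac4016
word = 0x43ac4016 → big-endian bytes:
  [0]=0x43  [1]=0xac  [2]=0x40  [3]=0x16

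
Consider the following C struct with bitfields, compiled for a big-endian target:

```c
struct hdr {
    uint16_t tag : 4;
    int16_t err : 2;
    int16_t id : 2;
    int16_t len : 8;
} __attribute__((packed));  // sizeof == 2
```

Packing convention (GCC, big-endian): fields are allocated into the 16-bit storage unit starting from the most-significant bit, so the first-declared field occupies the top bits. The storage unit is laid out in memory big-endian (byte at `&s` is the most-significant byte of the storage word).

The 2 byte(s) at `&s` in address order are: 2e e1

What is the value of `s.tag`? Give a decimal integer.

2

[0]=0x2e [1]=0xe1 (big-endian) → word 0x2ee1
tag [12+:4] = (word>>12) & 0xf = 2  ←
err [10+:2] = (word>>10) & 0x3 = 3
id [8+:2] = (word>>8) & 0x3 = 2
len [0+:8] = (word>>0) & 0xff = 225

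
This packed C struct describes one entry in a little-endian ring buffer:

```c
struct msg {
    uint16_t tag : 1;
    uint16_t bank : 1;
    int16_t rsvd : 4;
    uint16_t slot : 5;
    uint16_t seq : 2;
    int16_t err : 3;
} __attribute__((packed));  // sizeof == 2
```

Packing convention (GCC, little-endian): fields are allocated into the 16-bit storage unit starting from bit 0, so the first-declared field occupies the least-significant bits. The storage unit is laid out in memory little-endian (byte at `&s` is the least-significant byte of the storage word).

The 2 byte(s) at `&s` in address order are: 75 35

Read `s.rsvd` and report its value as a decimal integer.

-3

[0]=0x75 [1]=0x35 (little-endian) → word 0x3575
tag:1 @ bit 0 → (0x3575>>0)&0x1 = 0x1
bank:1 @ bit 1 → (0x3575>>1)&0x1 = 0x0
rsvd:4 @ bit 2 → (0x3575>>2)&0xf = 0xd  ←
slot:5 @ bit 6 → (0x3575>>6)&0x1f = 0x15
seq:2 @ bit 11 → (0x3575>>11)&0x3 = 0x2
err:3 @ bit 13 → (0x3575>>13)&0x7 = 0x1
rsvd signed 4b, MSB=1: 13 - 16 = -3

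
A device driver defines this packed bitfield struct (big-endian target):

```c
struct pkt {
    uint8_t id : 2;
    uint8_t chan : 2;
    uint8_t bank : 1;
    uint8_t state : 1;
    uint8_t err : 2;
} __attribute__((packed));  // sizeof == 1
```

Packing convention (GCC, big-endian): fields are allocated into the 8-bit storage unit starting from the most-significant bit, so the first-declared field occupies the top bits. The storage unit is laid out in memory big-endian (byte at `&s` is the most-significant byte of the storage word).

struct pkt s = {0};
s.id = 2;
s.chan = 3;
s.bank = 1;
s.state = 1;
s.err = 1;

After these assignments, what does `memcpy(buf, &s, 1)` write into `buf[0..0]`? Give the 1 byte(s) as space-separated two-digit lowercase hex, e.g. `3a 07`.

bd

[6+:2] id=2 & 0x3 = 0x2; word=0x80
[4+:2] chan=3 & 0x3 = 0x3; word=0xb0
[3+:1] bank=1 & 0x1 = 0x1; word=0xb8
[2+:1] state=1 & 0x1 = 0x1; word=0xbc
[0+:2] err=1 & 0x3 = 0x1; word=0xbd
word = 0xbd → big-endian bytes:
  [0]=0xbd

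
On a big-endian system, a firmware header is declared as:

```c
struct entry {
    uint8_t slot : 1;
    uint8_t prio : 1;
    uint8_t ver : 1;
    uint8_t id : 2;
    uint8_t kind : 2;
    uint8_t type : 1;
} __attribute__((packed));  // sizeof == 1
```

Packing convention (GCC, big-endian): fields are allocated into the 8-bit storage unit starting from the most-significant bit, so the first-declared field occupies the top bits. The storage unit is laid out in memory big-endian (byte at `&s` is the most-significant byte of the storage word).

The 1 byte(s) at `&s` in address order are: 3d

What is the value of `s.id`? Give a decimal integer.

3

[0]=0x3d (big-endian) → word 0x3d
slot [7+:1] = (word>>7) & 0x1 = 0
prio [6+:1] = (word>>6) & 0x1 = 0
ver [5+:1] = (word>>5) & 0x1 = 1
id [3+:2] = (word>>3) & 0x3 = 3  ←
kind [1+:2] = (word>>1) & 0x3 = 2
type [0+:1] = (word>>0) & 0x1 = 1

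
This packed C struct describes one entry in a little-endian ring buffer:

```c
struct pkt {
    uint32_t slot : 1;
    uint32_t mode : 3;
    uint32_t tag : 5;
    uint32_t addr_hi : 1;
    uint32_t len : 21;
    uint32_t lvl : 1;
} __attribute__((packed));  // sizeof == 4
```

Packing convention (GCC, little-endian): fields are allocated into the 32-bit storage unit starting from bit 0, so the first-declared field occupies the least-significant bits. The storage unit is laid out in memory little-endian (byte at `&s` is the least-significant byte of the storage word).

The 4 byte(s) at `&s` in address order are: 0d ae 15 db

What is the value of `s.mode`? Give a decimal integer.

[0]=0x0d [1]=0xae [2]=0x15 [3]=0xdb (little-endian) → word 0xdb15ae0d
slot [0+:1] = (word>>0) & 0x1 = 1
mode [1+:3] = (word>>1) & 0x7 = 6  ←
tag [4+:5] = (word>>4) & 0x1f = 0
addr_hi [9+:1] = (word>>9) & 0x1 = 1
len [10+:21] = (word>>10) & 0x1fffff = 1492331
lvl [31+:1] = (word>>31) & 0x1 = 1

6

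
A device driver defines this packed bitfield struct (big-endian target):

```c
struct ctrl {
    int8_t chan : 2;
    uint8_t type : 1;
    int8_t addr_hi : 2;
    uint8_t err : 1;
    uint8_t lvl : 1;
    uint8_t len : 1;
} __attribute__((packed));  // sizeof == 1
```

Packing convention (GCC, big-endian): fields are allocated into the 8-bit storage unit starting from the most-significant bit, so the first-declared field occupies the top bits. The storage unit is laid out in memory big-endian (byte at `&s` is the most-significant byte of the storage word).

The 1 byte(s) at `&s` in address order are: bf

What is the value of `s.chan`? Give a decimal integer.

-2

[0]=0xbf (big-endian) → word 0xbf
chan:2 @ bit 6 → (0xbf>>6)&0x3 = 0x2  ←
type:1 @ bit 5 → (0xbf>>5)&0x1 = 0x1
addr_hi:2 @ bit 3 → (0xbf>>3)&0x3 = 0x3
err:1 @ bit 2 → (0xbf>>2)&0x1 = 0x1
lvl:1 @ bit 1 → (0xbf>>1)&0x1 = 0x1
len:1 @ bit 0 → (0xbf>>0)&0x1 = 0x1
chan signed 2b, MSB=1: 2 - 4 = -2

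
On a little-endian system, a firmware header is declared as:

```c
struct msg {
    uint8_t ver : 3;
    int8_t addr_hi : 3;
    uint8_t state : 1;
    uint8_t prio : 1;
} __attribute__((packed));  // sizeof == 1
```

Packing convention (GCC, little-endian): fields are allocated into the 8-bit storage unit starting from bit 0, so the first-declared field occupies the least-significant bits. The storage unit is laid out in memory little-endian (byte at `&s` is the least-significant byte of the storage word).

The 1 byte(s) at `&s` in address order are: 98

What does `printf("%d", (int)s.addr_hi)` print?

[0]=0x98 (little-endian) → word 0x98
ver [0+:3] = (word>>0) & 0x7 = 0
addr_hi [3+:3] = (word>>3) & 0x7 = 3  ←
state [6+:1] = (word>>6) & 0x1 = 0
prio [7+:1] = (word>>7) & 0x1 = 1
addr_hi signed 3b, MSB=0: value = 3

3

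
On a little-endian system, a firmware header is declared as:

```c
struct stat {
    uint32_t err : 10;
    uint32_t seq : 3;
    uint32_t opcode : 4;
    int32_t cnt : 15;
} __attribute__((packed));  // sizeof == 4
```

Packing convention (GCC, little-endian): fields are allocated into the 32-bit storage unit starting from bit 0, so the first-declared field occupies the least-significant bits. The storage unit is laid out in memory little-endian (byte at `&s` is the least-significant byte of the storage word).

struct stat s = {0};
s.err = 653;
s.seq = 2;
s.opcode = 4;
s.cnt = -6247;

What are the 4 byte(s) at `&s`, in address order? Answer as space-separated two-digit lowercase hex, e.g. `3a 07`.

[0+:10] err=653 & 0x3ff = 0x28d; word=0x0000028d
[10+:3] seq=2 & 0x7 = 0x2; word=0x00000a8d
[13+:4] opcode=4 & 0xf = 0x4; word=0x00008a8d
[17+:15] cnt=-6247 & 0x7fff = 0x6799; word=0xcf328a8d
word = 0xcf328a8d → little-endian bytes:
  [0]=0x8d  [1]=0x8a  [2]=0x32  [3]=0xcf

8d 8a 32 cf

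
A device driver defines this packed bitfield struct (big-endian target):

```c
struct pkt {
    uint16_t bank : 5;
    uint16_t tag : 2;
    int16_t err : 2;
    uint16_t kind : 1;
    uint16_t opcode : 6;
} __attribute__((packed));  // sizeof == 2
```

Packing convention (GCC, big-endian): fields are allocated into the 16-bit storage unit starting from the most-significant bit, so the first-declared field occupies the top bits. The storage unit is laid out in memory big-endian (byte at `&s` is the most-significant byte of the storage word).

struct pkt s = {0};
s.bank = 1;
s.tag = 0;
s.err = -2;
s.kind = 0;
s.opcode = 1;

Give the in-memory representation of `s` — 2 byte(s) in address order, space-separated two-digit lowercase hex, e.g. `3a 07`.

09 01

bank (5b) val=1 bits=0x1 at bit 11: 0x0800
tag (2b) val=0 bits=0x0 at bit 9: 0x0800
err (2b) val=-2 bits=0x2 at bit 7: 0x0900
kind (1b) val=0 bits=0x0 at bit 6: 0x0900
opcode (6b) val=1 bits=0x1 at bit 0: 0x0901
word = 0x0901 → big-endian bytes:
  [0]=0x09  [1]=0x01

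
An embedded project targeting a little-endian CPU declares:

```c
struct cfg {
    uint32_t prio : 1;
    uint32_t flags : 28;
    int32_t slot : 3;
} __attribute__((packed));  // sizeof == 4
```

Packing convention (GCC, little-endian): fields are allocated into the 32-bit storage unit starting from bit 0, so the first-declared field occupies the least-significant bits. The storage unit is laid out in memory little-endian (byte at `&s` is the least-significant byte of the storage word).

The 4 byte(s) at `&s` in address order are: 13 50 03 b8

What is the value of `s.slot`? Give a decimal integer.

[0]=0x13 [1]=0x50 [2]=0x03 [3]=0xb8 (little-endian) → word 0xb8035013
prio [0+:1] = (word>>0) & 0x1 = 1
flags [1+:28] = (word>>1) & 0xfffffff = 201435145
slot [29+:3] = (word>>29) & 0x7 = 5  ←
slot signed 3b, MSB=1: 5 - 8 = -3

-3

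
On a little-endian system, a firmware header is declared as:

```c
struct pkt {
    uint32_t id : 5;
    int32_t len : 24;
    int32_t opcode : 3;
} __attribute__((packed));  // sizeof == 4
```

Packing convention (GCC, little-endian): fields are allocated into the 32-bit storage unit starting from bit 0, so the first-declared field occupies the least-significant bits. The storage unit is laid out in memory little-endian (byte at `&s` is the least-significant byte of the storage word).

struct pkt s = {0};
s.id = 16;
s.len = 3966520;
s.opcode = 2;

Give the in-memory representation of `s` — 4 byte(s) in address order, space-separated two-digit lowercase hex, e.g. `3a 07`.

10 c7 90 47

id:5 = 16 → 0x10 << 0 → word 0x00000010
len:24 = 3966520 → 0x3c8638 << 5 → word 0x0790c710
opcode:3 = 2 → 0x2 << 29 → word 0x4790c710
word = 0x4790c710 → little-endian bytes:
  [0]=0x10  [1]=0xc7  [2]=0x90  [3]=0x47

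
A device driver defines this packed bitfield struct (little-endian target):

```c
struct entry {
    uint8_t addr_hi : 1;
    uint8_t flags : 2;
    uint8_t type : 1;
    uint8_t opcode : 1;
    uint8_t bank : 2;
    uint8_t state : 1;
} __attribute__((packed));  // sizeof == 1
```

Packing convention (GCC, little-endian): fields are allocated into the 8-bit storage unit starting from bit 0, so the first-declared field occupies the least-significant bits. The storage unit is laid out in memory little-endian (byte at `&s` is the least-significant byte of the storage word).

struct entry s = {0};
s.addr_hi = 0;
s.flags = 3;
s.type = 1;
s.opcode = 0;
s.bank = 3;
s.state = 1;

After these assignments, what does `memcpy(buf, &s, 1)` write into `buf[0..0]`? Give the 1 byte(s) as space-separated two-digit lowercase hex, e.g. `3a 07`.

addr_hi:1 = 0 → 0x0 << 0 → word 0x00
flags:2 = 3 → 0x3 << 1 → word 0x06
type:1 = 1 → 0x1 << 3 → word 0x0e
opcode:1 = 0 → 0x0 << 4 → word 0x0e
bank:2 = 3 → 0x3 << 5 → word 0x6e
state:1 = 1 → 0x1 << 7 → word 0xee
word = 0xee → little-endian bytes:
  [0]=0xee

ee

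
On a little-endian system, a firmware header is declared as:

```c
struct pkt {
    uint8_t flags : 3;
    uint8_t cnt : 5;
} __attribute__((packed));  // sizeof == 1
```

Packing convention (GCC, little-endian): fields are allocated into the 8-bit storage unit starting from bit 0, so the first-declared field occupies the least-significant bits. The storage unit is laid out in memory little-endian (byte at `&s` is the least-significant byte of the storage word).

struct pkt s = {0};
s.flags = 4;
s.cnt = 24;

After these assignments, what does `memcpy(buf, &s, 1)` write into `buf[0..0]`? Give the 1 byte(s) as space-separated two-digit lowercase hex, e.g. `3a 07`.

[0+:3] flags=4 & 0x7 = 0x4; word=0x04
[3+:5] cnt=24 & 0x1f = 0x18; word=0xc4
word = 0xc4 → little-endian bytes:
  [0]=0xc4

c4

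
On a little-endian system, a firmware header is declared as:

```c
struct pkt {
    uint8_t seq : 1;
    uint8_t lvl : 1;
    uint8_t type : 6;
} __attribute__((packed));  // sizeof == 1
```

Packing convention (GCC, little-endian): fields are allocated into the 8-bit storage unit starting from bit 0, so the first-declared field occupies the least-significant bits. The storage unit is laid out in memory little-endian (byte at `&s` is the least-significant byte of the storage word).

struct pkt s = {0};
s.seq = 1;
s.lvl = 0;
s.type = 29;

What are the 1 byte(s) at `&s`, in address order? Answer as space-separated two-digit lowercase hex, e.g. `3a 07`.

seq:1 = 1 → 0x1 << 0 → word 0x01
lvl:1 = 0 → 0x0 << 1 → word 0x01
type:6 = 29 → 0x1d << 2 → word 0x75
word = 0x75 → little-endian bytes:
  [0]=0x75

75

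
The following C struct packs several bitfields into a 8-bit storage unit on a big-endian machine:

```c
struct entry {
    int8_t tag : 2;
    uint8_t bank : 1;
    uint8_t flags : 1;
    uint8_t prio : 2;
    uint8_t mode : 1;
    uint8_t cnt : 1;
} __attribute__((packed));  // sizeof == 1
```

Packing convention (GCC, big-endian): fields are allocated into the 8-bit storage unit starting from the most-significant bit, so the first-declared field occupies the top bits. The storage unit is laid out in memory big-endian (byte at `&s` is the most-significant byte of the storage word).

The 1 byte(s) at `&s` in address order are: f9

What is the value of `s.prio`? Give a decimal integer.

[0]=0xf9 (big-endian) → word 0xf9
tag:2 @ bit 6 → (0xf9>>6)&0x3 = 0x3
bank:1 @ bit 5 → (0xf9>>5)&0x1 = 0x1
flags:1 @ bit 4 → (0xf9>>4)&0x1 = 0x1
prio:2 @ bit 2 → (0xf9>>2)&0x3 = 0x2  ←
mode:1 @ bit 1 → (0xf9>>1)&0x1 = 0x0
cnt:1 @ bit 0 → (0xf9>>0)&0x1 = 0x1

2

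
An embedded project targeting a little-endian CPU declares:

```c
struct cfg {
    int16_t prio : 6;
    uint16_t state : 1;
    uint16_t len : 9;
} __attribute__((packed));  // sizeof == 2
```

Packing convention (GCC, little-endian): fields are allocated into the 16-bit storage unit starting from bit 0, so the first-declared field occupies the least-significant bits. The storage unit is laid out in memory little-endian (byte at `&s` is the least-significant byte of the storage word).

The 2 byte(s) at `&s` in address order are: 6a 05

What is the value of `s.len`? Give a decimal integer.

[0]=0x6a [1]=0x05 (little-endian) → word 0x056a
prio:6 @ bit 0 → (0x056a>>0)&0x3f = 0x2a
state:1 @ bit 6 → (0x056a>>6)&0x1 = 0x1
len:9 @ bit 7 → (0x056a>>7)&0x1ff = 0xa  ←

10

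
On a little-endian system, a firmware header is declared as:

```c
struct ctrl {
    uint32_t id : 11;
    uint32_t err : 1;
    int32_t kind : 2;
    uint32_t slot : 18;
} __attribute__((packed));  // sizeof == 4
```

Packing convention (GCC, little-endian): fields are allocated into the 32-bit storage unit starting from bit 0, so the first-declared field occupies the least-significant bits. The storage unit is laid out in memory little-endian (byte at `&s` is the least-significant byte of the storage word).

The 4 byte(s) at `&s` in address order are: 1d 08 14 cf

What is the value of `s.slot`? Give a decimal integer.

212048

[0]=0x1d [1]=0x08 [2]=0x14 [3]=0xcf (little-endian) → word 0xcf14081d
id [0+:11] = (word>>0) & 0x7ff = 29
err [11+:1] = (word>>11) & 0x1 = 1
kind [12+:2] = (word>>12) & 0x3 = 0
slot [14+:18] = (word>>14) & 0x3ffff = 212048  ←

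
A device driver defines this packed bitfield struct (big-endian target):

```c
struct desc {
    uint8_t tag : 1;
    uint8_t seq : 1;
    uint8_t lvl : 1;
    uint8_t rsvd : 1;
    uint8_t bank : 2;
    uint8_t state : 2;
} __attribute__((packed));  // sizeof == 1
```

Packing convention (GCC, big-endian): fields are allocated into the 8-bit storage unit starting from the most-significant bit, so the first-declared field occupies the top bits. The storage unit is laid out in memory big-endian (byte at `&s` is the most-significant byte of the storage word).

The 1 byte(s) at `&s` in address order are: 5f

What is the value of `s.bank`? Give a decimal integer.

[0]=0x5f (big-endian) → word 0x5f
tag [7+:1] = (word>>7) & 0x1 = 0
seq [6+:1] = (word>>6) & 0x1 = 1
lvl [5+:1] = (word>>5) & 0x1 = 0
rsvd [4+:1] = (word>>4) & 0x1 = 1
bank [2+:2] = (word>>2) & 0x3 = 3  ←
state [0+:2] = (word>>0) & 0x3 = 3

3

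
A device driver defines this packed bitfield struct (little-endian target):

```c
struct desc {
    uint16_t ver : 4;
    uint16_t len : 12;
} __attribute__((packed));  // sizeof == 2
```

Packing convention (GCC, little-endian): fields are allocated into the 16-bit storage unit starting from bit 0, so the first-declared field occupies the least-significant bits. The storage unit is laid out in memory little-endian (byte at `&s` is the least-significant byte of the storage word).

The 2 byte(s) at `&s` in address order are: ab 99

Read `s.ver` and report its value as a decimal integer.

11

[0]=0xab [1]=0x99 (little-endian) → word 0x99ab
ver [0+:4] = (word>>0) & 0xf = 11  ←
len [4+:12] = (word>>4) & 0xfff = 2458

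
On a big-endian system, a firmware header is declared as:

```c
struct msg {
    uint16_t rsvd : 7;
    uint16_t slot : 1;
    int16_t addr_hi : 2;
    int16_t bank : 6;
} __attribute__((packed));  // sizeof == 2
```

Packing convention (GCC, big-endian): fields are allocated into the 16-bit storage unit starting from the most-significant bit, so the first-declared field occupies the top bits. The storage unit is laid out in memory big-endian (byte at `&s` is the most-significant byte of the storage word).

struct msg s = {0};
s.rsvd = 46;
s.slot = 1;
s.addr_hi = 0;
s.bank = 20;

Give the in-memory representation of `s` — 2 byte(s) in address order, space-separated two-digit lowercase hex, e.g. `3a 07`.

5d 14

rsvd:7 = 46 → 0x2e << 9 → word 0x5c00
slot:1 = 1 → 0x1 << 8 → word 0x5d00
addr_hi:2 = 0 → 0x0 << 6 → word 0x5d00
bank:6 = 20 → 0x14 << 0 → word 0x5d14
word = 0x5d14 → big-endian bytes:
  [0]=0x5d  [1]=0x14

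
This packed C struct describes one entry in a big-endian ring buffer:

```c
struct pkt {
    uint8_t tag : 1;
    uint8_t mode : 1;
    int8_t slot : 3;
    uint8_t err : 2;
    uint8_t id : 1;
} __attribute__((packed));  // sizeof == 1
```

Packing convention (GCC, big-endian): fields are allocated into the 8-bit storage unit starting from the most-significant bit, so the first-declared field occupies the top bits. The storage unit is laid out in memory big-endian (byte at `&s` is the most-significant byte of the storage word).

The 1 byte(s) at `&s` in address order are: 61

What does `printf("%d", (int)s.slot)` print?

[0]=0x61 (big-endian) → word 0x61
tag:1 @ bit 7 → (0x61>>7)&0x1 = 0x0
mode:1 @ bit 6 → (0x61>>6)&0x1 = 0x1
slot:3 @ bit 3 → (0x61>>3)&0x7 = 0x4  ←
err:2 @ bit 1 → (0x61>>1)&0x3 = 0x0
id:1 @ bit 0 → (0x61>>0)&0x1 = 0x1
slot signed 3b, MSB=1: 4 - 8 = -4

-4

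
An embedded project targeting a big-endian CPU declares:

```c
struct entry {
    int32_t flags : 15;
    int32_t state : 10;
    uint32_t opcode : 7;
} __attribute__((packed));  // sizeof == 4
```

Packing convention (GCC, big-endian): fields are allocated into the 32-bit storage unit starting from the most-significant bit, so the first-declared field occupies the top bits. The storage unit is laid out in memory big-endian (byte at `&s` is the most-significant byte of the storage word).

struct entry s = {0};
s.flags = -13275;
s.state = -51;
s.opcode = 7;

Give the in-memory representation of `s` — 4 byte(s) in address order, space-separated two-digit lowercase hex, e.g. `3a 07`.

98 4b e6 87

flags (15b) val=-13275 bits=0x4c25 at bit 17: 0x984a0000
state (10b) val=-51 bits=0x3cd at bit 7: 0x984be680
opcode (7b) val=7 bits=0x7 at bit 0: 0x984be687
word = 0x984be687 → big-endian bytes:
  [0]=0x98  [1]=0x4b  [2]=0xe6  [3]=0x87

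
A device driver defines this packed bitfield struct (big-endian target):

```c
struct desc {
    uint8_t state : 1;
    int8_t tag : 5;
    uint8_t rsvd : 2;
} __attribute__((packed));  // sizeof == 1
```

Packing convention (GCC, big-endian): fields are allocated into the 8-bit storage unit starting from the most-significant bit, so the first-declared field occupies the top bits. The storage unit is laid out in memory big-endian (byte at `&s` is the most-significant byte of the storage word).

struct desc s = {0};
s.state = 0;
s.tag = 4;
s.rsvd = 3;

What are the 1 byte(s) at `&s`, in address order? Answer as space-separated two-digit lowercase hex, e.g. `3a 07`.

13

state (1b) val=0 bits=0x0 at bit 7: 0x00
tag (5b) val=4 bits=0x4 at bit 2: 0x10
rsvd (2b) val=3 bits=0x3 at bit 0: 0x13
word = 0x13 → big-endian bytes:
  [0]=0x13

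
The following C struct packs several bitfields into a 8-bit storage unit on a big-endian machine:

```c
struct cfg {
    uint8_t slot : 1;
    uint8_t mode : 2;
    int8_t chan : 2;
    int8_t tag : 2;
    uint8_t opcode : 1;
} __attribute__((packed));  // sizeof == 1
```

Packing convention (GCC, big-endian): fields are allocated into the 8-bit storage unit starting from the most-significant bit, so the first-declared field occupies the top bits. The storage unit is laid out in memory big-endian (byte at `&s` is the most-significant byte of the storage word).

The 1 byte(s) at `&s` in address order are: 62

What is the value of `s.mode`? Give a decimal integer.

[0]=0x62 (big-endian) → word 0x62
slot:1 @ bit 7 → (0x62>>7)&0x1 = 0x0
mode:2 @ bit 5 → (0x62>>5)&0x3 = 0x3  ←
chan:2 @ bit 3 → (0x62>>3)&0x3 = 0x0
tag:2 @ bit 1 → (0x62>>1)&0x3 = 0x1
opcode:1 @ bit 0 → (0x62>>0)&0x1 = 0x0

3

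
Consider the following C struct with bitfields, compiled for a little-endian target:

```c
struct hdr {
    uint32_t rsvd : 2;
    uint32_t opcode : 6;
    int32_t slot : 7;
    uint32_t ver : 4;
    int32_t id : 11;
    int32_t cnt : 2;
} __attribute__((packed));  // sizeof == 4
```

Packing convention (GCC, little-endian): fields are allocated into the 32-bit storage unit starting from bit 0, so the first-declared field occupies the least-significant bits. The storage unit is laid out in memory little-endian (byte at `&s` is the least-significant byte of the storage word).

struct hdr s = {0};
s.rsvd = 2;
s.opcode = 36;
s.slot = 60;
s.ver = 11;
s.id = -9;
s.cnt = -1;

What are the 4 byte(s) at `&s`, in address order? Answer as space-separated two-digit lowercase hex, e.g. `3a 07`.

rsvd (2b) val=2 bits=0x2 at bit 0: 0x00000002
opcode (6b) val=36 bits=0x24 at bit 2: 0x00000092
slot (7b) val=60 bits=0x3c at bit 8: 0x00003c92
ver (4b) val=11 bits=0xb at bit 15: 0x0005bc92
id (11b) val=-9 bits=0x7f7 at bit 19: 0x3fbdbc92
cnt (2b) val=-1 bits=0x3 at bit 30: 0xffbdbc92
word = 0xffbdbc92 → little-endian bytes:
  [0]=0x92  [1]=0xbc  [2]=0xbd  [3]=0xff

92 bc bd ff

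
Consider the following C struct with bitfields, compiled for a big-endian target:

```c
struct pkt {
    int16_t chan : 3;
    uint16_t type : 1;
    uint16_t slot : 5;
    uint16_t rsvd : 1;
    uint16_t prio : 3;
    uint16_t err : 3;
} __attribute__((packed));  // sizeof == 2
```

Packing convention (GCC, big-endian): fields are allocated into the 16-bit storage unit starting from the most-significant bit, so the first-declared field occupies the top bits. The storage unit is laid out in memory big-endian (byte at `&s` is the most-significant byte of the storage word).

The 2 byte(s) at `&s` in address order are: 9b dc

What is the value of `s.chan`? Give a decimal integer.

-4

[0]=0x9b [1]=0xdc (big-endian) → word 0x9bdc
chan [13+:3] = (word>>13) & 0x7 = 4  ←
type [12+:1] = (word>>12) & 0x1 = 1
slot [7+:5] = (word>>7) & 0x1f = 23
rsvd [6+:1] = (word>>6) & 0x1 = 1
prio [3+:3] = (word>>3) & 0x7 = 3
err [0+:3] = (word>>0) & 0x7 = 4
chan signed 3b, MSB=1: 4 - 8 = -4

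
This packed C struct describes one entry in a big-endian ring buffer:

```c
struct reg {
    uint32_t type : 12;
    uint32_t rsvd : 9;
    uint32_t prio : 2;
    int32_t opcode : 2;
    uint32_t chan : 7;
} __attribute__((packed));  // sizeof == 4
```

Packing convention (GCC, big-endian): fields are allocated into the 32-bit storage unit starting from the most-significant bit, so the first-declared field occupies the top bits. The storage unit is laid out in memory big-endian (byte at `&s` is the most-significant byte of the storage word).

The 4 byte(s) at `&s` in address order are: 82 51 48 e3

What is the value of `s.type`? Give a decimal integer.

[0]=0x82 [1]=0x51 [2]=0x48 [3]=0xe3 (big-endian) → word 0x825148e3
type:12 @ bit 20 → (0x825148e3>>20)&0xfff = 0x825  ←
rsvd:9 @ bit 11 → (0x825148e3>>11)&0x1ff = 0x29
prio:2 @ bit 9 → (0x825148e3>>9)&0x3 = 0x0
opcode:2 @ bit 7 → (0x825148e3>>7)&0x3 = 0x1
chan:7 @ bit 0 → (0x825148e3>>0)&0x7f = 0x63

2085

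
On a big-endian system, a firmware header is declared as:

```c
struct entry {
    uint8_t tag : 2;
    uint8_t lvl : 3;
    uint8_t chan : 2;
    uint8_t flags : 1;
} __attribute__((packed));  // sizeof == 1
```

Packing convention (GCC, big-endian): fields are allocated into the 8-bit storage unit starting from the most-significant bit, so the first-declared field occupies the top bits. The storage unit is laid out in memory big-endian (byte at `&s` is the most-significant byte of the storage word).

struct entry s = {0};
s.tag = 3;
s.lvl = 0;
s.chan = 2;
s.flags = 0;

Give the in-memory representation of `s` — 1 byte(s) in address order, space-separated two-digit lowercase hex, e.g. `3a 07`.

c4

tag:2 = 3 → 0x3 << 6 → word 0xc0
lvl:3 = 0 → 0x0 << 3 → word 0xc0
chan:2 = 2 → 0x2 << 1 → word 0xc4
flags:1 = 0 → 0x0 << 0 → word 0xc4
word = 0xc4 → big-endian bytes:
  [0]=0xc4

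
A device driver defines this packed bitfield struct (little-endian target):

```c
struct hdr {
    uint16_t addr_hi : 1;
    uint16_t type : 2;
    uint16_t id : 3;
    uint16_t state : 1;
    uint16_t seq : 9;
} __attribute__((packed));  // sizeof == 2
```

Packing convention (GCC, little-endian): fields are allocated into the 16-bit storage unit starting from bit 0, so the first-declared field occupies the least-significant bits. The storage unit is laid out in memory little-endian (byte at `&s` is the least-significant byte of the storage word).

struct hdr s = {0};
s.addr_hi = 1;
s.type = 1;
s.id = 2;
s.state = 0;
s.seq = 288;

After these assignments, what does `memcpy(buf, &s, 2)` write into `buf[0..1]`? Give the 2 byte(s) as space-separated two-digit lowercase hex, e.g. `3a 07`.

addr_hi (1b) val=1 bits=0x1 at bit 0: 0x0001
type (2b) val=1 bits=0x1 at bit 1: 0x0003
id (3b) val=2 bits=0x2 at bit 3: 0x0013
state (1b) val=0 bits=0x0 at bit 6: 0x0013
seq (9b) val=288 bits=0x120 at bit 7: 0x9013
word = 0x9013 → little-endian bytes:
  [0]=0x13  [1]=0x90

13 90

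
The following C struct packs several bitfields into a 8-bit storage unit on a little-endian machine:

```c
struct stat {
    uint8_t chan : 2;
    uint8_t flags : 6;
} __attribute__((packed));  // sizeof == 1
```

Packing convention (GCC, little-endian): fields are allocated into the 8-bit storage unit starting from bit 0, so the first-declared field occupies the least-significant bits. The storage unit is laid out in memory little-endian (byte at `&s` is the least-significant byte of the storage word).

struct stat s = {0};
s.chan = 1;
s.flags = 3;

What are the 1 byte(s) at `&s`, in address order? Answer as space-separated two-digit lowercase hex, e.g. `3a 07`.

0d

chan (2b) val=1 bits=0x1 at bit 0: 0x01
flags (6b) val=3 bits=0x3 at bit 2: 0x0d
word = 0x0d → little-endian bytes:
  [0]=0x0d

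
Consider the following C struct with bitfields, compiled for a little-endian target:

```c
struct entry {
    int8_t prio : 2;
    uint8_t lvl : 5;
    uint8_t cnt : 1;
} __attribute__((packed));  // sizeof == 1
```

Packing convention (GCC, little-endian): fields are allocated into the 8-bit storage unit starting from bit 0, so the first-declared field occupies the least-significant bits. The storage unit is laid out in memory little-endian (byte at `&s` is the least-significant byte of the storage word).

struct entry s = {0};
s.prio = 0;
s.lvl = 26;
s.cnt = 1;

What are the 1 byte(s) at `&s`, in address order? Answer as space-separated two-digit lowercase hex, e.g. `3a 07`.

e8

prio (2b) val=0 bits=0x0 at bit 0: 0x00
lvl (5b) val=26 bits=0x1a at bit 2: 0x68
cnt (1b) val=1 bits=0x1 at bit 7: 0xe8
word = 0xe8 → little-endian bytes:
  [0]=0xe8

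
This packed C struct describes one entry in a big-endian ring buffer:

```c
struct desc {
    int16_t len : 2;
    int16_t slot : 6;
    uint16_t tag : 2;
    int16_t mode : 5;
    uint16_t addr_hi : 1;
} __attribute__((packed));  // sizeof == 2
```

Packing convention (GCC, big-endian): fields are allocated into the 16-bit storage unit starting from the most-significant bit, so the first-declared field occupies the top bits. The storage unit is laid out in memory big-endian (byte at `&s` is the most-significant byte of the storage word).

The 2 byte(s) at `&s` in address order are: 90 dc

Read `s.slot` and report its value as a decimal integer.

16

[0]=0x90 [1]=0xdc (big-endian) → word 0x90dc
len [14+:2] = (word>>14) & 0x3 = 2
slot [8+:6] = (word>>8) & 0x3f = 16  ←
tag [6+:2] = (word>>6) & 0x3 = 3
mode [1+:5] = (word>>1) & 0x1f = 14
addr_hi [0+:1] = (word>>0) & 0x1 = 0
slot signed 6b, MSB=0: value = 16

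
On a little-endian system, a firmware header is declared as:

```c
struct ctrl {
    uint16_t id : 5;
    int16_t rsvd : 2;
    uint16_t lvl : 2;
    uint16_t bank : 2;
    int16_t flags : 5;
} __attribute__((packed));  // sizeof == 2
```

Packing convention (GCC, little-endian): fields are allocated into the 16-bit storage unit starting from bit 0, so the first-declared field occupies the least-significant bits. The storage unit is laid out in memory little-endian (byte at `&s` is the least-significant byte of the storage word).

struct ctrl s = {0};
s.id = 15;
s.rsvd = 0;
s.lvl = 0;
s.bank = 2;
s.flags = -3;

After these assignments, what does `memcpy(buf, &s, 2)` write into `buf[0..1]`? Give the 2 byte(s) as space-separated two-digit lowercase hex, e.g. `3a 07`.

0f ec

[0+:5] id=15 & 0x1f = 0xf; word=0x000f
[5+:2] rsvd=0 & 0x3 = 0x0; word=0x000f
[7+:2] lvl=0 & 0x3 = 0x0; word=0x000f
[9+:2] bank=2 & 0x3 = 0x2; word=0x040f
[11+:5] flags=-3 & 0x1f = 0x1d; word=0xec0f
word = 0xec0f → little-endian bytes:
  [0]=0x0f  [1]=0xec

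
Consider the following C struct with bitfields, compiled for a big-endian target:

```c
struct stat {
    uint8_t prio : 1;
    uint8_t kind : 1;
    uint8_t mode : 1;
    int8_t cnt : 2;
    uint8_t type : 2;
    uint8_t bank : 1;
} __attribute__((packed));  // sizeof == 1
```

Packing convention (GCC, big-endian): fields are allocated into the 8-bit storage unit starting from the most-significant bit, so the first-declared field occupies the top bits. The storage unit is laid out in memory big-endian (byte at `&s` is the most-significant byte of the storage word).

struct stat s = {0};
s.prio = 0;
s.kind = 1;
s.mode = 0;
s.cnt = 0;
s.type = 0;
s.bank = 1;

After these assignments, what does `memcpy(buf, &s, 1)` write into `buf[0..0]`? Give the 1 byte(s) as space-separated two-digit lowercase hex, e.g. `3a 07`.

prio:1 = 0 → 0x0 << 7 → word 0x00
kind:1 = 1 → 0x1 << 6 → word 0x40
mode:1 = 0 → 0x0 << 5 → word 0x40
cnt:2 = 0 → 0x0 << 3 → word 0x40
type:2 = 0 → 0x0 << 1 → word 0x40
bank:1 = 1 → 0x1 << 0 → word 0x41
word = 0x41 → big-endian bytes:
  [0]=0x41

41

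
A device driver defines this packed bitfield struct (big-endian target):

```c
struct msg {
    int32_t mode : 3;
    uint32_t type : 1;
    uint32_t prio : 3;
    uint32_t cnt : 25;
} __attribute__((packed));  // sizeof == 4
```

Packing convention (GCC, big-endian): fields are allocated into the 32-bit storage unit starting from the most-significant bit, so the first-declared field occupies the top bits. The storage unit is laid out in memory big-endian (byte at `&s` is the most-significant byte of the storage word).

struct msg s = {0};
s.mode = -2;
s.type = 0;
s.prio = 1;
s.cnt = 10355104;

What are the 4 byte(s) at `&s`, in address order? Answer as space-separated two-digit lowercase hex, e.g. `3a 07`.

c2 9e 01 a0

[29+:3] mode=-2 & 0x7 = 0x6; word=0xc0000000
[28+:1] type=0 & 0x1 = 0x0; word=0xc0000000
[25+:3] prio=1 & 0x7 = 0x1; word=0xc2000000
[0+:25] cnt=10355104 & 0x1ffffff = 0x9e01a0; word=0xc29e01a0
word = 0xc29e01a0 → big-endian bytes:
  [0]=0xc2  [1]=0x9e  [2]=0x01  [3]=0xa0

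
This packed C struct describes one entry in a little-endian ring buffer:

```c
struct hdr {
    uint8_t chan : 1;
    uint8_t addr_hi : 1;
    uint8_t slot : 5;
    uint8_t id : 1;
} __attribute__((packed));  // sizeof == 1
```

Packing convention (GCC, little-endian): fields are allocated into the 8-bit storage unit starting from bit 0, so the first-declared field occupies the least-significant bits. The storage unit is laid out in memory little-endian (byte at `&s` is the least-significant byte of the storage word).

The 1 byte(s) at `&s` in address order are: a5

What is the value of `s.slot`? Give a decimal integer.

[0]=0xa5 (little-endian) → word 0xa5
chan:1 @ bit 0 → (0xa5>>0)&0x1 = 0x1
addr_hi:1 @ bit 1 → (0xa5>>1)&0x1 = 0x0
slot:5 @ bit 2 → (0xa5>>2)&0x1f = 0x9  ←
id:1 @ bit 7 → (0xa5>>7)&0x1 = 0x1

9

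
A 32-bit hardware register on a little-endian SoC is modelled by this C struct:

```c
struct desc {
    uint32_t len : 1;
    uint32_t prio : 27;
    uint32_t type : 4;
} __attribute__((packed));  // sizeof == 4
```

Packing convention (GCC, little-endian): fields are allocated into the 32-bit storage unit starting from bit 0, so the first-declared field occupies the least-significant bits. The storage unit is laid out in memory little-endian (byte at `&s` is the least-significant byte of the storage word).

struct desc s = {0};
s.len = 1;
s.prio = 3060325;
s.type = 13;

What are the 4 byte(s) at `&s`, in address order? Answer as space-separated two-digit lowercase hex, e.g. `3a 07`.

[0+:1] len=1 & 0x1 = 0x1; word=0x00000001
[1+:27] prio=3060325 & 0x7ffffff = 0x2eb265; word=0x005d64cb
[28+:4] type=13 & 0xf = 0xd; word=0xd05d64cb
word = 0xd05d64cb → little-endian bytes:
  [0]=0xcb  [1]=0x64  [2]=0x5d  [3]=0xd0

cb 64 5d d0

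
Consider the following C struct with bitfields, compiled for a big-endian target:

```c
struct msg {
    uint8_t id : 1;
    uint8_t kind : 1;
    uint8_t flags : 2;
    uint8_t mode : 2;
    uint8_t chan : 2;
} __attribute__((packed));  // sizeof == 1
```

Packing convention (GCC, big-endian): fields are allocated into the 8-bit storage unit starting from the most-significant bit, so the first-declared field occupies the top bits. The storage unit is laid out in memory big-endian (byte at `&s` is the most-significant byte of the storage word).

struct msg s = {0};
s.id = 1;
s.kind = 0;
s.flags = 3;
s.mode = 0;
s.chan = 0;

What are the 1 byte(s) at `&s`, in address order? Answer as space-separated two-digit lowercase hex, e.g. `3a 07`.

b0

id (1b) val=1 bits=0x1 at bit 7: 0x80
kind (1b) val=0 bits=0x0 at bit 6: 0x80
flags (2b) val=3 bits=0x3 at bit 4: 0xb0
mode (2b) val=0 bits=0x0 at bit 2: 0xb0
chan (2b) val=0 bits=0x0 at bit 0: 0xb0
word = 0xb0 → big-endian bytes:
  [0]=0xb0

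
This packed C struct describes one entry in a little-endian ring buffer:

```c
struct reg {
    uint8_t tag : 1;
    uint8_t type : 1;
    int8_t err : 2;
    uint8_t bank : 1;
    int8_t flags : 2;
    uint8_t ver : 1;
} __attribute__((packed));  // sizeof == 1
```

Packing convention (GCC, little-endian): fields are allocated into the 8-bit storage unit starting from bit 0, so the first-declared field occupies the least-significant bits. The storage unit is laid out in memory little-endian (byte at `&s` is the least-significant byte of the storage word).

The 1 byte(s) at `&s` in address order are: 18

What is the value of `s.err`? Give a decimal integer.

-2

[0]=0x18 (little-endian) → word 0x18
tag [0+:1] = (word>>0) & 0x1 = 0
type [1+:1] = (word>>1) & 0x1 = 0
err [2+:2] = (word>>2) & 0x3 = 2  ←
bank [4+:1] = (word>>4) & 0x1 = 1
flags [5+:2] = (word>>5) & 0x3 = 0
ver [7+:1] = (word>>7) & 0x1 = 0
err signed 2b, MSB=1: 2 - 4 = -2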